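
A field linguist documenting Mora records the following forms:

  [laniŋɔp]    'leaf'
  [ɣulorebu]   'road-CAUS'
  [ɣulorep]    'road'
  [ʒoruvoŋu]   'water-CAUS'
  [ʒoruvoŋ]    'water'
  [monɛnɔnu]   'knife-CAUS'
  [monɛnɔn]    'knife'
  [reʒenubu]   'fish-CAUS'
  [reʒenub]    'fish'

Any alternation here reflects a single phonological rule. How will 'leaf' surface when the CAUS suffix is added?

'road' shows [b] ~ [p] at the end of the stem ([ɣulorebu] vs [ɣulorep]).
But 'fish' keeps [b] in both environments ([reʒenubu], [reʒenub]), so there is no rule changing /b/ to [p] in isolation.
So /p/ is underlying, and a rule of intervocalic voicing — voiceless stops become voiced between vowels — gives [b].
From [laniŋɔp] the stem 'leaf' is /laniŋɔp/; between vowels this yields [laniŋɔbu].

[laniŋɔbu]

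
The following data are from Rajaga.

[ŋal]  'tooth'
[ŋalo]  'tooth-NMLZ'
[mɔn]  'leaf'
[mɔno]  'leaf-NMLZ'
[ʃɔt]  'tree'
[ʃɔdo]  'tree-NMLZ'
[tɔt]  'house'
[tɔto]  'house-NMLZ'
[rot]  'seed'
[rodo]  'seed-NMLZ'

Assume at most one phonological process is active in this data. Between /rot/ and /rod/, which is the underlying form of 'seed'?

/rod/

In [rot] and [rodo] the final segment of 'seed' alternates: [t] ~ [d].
If /t/ were underlying and a rule turned it into [d] before the NMLZ suffix, 'house' would also alternate; but it has [t] in both [tɔt] and [tɔto].
The underlying segment must be /d/; voiced obstruents become voiceless word-finally, yielding [t] there.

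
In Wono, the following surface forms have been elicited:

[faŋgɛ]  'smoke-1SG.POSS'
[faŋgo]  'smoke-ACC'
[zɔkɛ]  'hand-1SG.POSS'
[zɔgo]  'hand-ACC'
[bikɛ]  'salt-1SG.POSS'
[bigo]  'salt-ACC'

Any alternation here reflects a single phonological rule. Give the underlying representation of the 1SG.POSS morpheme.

/-kɛ/

The 1SG.POSS morpheme has two allomorphs, [-gɛ] and [-kɛ].
By contrast the ACC suffix keeps its initial [g] throughout — that segment must be underlying.
The 1SG.POSS suffix is therefore /-kɛ/ underlyingly, with post-nasal voicing: voiceless stops become voiced after a nasal.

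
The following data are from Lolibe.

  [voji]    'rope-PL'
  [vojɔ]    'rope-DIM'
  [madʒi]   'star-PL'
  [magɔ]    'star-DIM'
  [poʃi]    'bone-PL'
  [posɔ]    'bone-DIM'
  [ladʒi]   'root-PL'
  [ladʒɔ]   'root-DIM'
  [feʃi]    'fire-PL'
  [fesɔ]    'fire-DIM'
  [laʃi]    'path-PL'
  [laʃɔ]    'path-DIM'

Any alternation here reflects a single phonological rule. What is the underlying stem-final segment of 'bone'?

'bone' shows [ʃ] ~ [s] at the end of the stem ([poʃi] vs [posɔ]).
Compare 'path', with invariant [ʃ] in [laʃi] and [laʃɔ]: an analysis with underlying /ʃ/ and a rule producing [s] before the DIM suffix would wrongly predict alternation here too.
The alternation reflects palatalization before a front vowel: /g/ and /s/ become palato-alveolar [dʒ] and [ʃ] before a front vowel. /s/ is underlying.

/s/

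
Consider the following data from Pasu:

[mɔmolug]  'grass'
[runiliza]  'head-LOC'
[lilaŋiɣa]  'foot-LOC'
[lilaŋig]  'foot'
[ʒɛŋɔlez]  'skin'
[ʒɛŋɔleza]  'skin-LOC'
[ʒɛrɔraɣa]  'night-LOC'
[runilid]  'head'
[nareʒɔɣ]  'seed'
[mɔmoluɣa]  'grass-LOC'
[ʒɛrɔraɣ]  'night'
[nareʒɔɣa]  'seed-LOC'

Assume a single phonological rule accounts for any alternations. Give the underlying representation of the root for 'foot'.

The stem for 'foot' ends in [ɣ] in [lilaŋiɣa] but [g] in [lilaŋig].
If /ɣ/ were underlying and a rule turned it into [g] in isolation, 'seed' would also alternate; but it has [ɣ] in both [nareʒɔɣa] and [nareʒɔɣ].
The underlying segment must be /g/; voiced stops become fricatives between vowels, yielding [ɣ] there.
Hence 'foot' is /lilaŋig/ underlyingly.

/lilaŋig/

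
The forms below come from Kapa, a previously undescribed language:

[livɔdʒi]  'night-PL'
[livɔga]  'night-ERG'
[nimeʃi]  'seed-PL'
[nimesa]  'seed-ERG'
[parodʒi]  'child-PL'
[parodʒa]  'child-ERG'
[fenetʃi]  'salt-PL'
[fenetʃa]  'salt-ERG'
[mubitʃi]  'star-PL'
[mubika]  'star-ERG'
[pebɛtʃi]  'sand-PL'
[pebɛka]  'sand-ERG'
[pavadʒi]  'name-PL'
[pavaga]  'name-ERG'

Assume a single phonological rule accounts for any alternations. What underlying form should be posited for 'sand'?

In [pebɛtʃi] and [pebɛka] the final segment of 'sand' alternates: [tʃ] ~ [k].
If /tʃ/ were underlying and a rule turned it into [k] before the ERG suffix, 'salt' would also alternate; but it has [tʃ] in both [fenetʃi] and [fenetʃa].
The alternation reflects palatalization before a front vowel: /k/, /g/ and /s/ become palato-alveolar [tʃ], [dʒ] and [ʃ] before a front vowel. /k/ is underlying.
So 'sand' = /pebɛk/.

/pebɛk/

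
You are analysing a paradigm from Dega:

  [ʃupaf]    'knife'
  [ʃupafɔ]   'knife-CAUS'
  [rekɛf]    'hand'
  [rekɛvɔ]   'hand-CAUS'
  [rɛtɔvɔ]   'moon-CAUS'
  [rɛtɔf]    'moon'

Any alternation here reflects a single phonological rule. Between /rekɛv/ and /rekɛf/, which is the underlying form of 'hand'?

The root 'hand' surfaces as [rekɛf] and [rekɛvɔ], with a stem-final [f] ~ [v] alternation.
But 'knife' keeps [f] in both environments ([ʃupaf], [ʃupafɔ]), so there is no rule changing /f/ to [v] before the CAUS suffix.
The alternation reflects word-final obstruent devoicing: voiced obstruents become voiceless word-finally. /v/ is underlying.

/rekɛv/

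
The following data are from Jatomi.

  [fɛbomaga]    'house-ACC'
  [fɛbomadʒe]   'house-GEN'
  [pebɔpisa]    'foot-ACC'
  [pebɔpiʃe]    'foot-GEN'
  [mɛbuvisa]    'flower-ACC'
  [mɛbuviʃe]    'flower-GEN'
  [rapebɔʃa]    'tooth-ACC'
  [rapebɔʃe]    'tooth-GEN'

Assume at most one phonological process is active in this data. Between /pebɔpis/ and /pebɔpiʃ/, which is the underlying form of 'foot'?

/pebɔpis/

The stem for 'foot' ends in [s] in [pebɔpisa] but [ʃ] in [pebɔpiʃe].
The stem 'tooth' ([rapebɔʃa], [rapebɔʃe]) shows [ʃ] unchanged in both environments, so [ʃ] cannot be basic with [s] derived before the ACC suffix.
The alternation reflects palatalization before a front vowel: /g/ and /s/ become palato-alveolar [dʒ] and [ʃ] before a front vowel. /s/ is underlying.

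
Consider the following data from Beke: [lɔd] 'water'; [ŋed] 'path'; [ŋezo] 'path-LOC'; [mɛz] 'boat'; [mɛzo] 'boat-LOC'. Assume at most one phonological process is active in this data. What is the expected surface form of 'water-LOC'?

'path' shows [z] ~ [d] at the end of the stem ([ŋezo] vs [ŋed]).
But 'boat' keeps [z] in both environments ([mɛzo], [mɛz]), so there is no rule changing /z/ to [d] in isolation.
Therefore /d/ is basic and [z] is derived by intervocalic spirantization (voiced stops become fricatives between vowels).
From [lɔd] the stem 'water' is /lɔd/; between vowels this yields [lɔzo].

[lɔzo]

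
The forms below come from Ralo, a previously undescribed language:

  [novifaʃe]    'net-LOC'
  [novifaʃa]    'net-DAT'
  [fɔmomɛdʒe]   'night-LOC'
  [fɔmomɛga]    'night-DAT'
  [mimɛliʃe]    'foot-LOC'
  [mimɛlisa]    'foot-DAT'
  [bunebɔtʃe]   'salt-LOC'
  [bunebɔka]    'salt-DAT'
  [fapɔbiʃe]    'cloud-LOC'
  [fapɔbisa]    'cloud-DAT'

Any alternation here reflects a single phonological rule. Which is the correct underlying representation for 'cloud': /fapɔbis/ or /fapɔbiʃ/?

In [fapɔbiʃe] and [fapɔbisa] the final segment of 'cloud' alternates: [ʃ] ~ [s].
The stem 'net' ([novifaʃe], [novifaʃa]) shows [ʃ] unchanged in both environments, so [ʃ] cannot be basic with [s] derived before the DAT suffix.
The underlying segment must be /s/; /k/, /g/ and /s/ become palato-alveolar [tʃ], [dʒ] and [ʃ] before a front vowel, yielding [ʃ] there.

/fapɔbis/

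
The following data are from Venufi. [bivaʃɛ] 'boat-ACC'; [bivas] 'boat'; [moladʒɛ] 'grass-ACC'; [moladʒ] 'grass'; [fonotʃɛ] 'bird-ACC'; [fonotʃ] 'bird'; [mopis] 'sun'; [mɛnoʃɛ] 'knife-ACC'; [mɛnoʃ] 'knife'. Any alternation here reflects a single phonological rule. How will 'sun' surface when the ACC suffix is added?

In [bivaʃɛ] and [bivas] the final segment of 'boat' alternates: [ʃ] ~ [s].
If /ʃ/ were underlying and a rule turned it into [s] in isolation, 'knife' would also alternate; but it has [ʃ] in both [mɛnoʃɛ] and [mɛnoʃ].
So /s/ is underlying, and a rule of palatalization before a front vowel — /s/ becomes palato-alveolar [ʃ] before a front vowel — gives [ʃ].
The one attested form of 'sun', [mopis], shows underlying /mopis/. Applying the same rule before a front vowel gives [mopiʃɛ].

[mopiʃɛ]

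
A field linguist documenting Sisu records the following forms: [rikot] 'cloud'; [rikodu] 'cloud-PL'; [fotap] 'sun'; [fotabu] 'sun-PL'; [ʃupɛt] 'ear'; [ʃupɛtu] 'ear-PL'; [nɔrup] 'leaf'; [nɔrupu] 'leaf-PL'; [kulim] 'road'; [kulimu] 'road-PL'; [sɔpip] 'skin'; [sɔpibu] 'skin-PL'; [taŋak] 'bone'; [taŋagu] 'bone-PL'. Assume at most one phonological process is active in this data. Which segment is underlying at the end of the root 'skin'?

'skin' shows [p] ~ [b] at the end of the stem ([sɔpip] vs [sɔpibu]).
Compare 'leaf', with invariant [p] in [nɔrup] and [nɔrupu]: an analysis with underlying /p/ and a rule producing [b] before the PL suffix would wrongly predict alternation here too.
The alternation reflects word-final obstruent devoicing: voiced obstruents become voiceless word-finally. /b/ is underlying.

/b/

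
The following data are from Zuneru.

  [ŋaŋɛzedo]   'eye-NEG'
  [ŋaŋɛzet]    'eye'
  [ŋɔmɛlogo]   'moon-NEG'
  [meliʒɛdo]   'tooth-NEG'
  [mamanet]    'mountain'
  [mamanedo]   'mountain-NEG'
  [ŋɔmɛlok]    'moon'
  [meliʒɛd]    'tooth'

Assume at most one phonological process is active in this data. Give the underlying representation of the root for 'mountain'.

The root 'mountain' surfaces as [mamanet] and [mamanedo], with a stem-final [t] ~ [d] alternation.
Compare 'tooth', with invariant [d] in [meliʒɛd] and [meliʒɛdo]: an analysis with underlying /d/ and a rule producing [t] in isolation would wrongly predict alternation here too.
The alternation reflects intervocalic voicing: voiceless stops become voiced between vowels. /t/ is underlying.

/mamanet/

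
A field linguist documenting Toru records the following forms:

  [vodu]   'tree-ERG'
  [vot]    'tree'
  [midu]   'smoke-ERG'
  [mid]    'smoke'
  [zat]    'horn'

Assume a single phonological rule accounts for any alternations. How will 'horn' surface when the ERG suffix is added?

[zadu]

The root 'tree' surfaces as [vodu] and [vot], with a stem-final [d] ~ [t] alternation.
If /d/ were underlying and a rule turned it into [t] in isolation, 'smoke' would also alternate; but it has [d] in both [midu] and [mid].
The underlying segment must be /t/; voiceless stops become voiced between vowels, yielding [d] there.
From [zat] the stem 'horn' is /zat/; between vowels this yields [zadu].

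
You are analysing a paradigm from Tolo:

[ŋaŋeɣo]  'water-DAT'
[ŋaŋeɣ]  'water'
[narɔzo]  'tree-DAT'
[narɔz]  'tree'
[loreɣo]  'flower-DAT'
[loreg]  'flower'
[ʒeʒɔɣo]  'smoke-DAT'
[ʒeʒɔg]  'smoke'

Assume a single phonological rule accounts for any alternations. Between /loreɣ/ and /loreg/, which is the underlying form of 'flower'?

The root 'flower' surfaces as [loreɣo] and [loreg], with a stem-final [ɣ] ~ [g] alternation.
Compare 'water', with invariant [ɣ] in [ŋaŋeɣo] and [ŋaŋeɣ]: an analysis with underlying /ɣ/ and a rule producing [g] in isolation would wrongly predict alternation here too.
Therefore /g/ is basic and [ɣ] is derived by intervocalic spirantization (voiced stops become fricatives between vowels).

/loreg/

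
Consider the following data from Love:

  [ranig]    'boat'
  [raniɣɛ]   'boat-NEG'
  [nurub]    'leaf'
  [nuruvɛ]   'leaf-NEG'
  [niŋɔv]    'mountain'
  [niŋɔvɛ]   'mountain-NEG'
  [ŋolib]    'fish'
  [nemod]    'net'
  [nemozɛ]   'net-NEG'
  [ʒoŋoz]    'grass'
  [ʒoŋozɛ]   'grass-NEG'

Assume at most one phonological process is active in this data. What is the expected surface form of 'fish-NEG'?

The stem for 'leaf' ends in [b] in [nurub] but [v] in [nuruvɛ].
But 'mountain' keeps [v] in both environments ([niŋɔv], [niŋɔvɛ]), so there is no rule changing /v/ to [b] in isolation.
So /b/ is underlying, and a rule of intervocalic spirantization — voiced stops become fricatives between vowels — gives [v].
From [ŋolib] the stem 'fish' is /ŋolib/; between vowels this yields [ŋolivɛ].

[ŋolivɛ]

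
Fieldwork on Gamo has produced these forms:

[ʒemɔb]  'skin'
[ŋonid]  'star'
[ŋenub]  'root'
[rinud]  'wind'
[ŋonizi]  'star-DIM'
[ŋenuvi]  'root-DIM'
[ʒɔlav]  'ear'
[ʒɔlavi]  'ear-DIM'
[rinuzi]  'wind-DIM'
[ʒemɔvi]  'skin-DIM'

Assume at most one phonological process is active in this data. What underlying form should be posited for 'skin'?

/ʒemɔb/

The root 'skin' surfaces as [ʒemɔvi] and [ʒemɔb], with a stem-final [v] ~ [b] alternation.
The stem 'ear' ([ʒɔlavi], [ʒɔlav]) shows [v] unchanged in both environments, so [v] cannot be basic with [b] derived in isolation.
Therefore /b/ is basic and [v] is derived by intervocalic spirantization (voiced stops become fricatives between vowels).
So 'skin' = /ʒemɔb/.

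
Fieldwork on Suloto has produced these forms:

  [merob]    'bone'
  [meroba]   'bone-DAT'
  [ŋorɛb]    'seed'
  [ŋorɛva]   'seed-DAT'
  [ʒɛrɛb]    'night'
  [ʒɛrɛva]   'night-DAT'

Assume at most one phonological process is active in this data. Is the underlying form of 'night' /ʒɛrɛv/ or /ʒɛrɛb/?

/ʒɛrɛv/

The root 'night' surfaces as [ʒɛrɛb] and [ʒɛrɛva], with a stem-final [b] ~ [v] alternation.
If /b/ were underlying and a rule turned it into [v] before the DAT suffix, 'bone' would also alternate; but it has [b] in both [merob] and [meroba].
Therefore /v/ is basic and [b] is derived by word-final hardening (voiced fricatives become stops word-finally).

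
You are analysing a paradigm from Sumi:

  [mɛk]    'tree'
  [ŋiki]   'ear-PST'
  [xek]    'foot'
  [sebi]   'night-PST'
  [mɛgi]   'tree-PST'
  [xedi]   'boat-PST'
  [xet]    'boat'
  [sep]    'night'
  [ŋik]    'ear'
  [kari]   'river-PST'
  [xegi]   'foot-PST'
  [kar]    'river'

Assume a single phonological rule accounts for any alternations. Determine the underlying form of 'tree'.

In [mɛk] and [mɛgi] the final segment of 'tree' alternates: [k] ~ [g].
But 'ear' keeps [k] in both environments ([ŋik], [ŋiki]), so there is no rule changing /k/ to [g] before the PST suffix.
The underlying segment must be /g/; voiced obstruents become voiceless word-finally, yielding [k] there.

/mɛg/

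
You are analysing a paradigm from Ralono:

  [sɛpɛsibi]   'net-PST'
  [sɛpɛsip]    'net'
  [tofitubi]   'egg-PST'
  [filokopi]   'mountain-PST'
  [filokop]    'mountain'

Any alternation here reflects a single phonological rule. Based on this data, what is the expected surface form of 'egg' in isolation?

In [sɛpɛsibi] and [sɛpɛsip] the final segment of 'net' alternates: [b] ~ [p].
The stem 'mountain' ([filokopi], [filokop]) shows [p] unchanged in both environments, so [p] cannot be basic with [b] derived before the PST suffix.
So /b/ is underlying, and a rule of word-final obstruent devoicing — voiced obstruents become voiceless word-finally — gives [p].
From [tofitubi] the stem 'egg' is /tofitub/; word-finally this yields [tofitup].

[tofitup]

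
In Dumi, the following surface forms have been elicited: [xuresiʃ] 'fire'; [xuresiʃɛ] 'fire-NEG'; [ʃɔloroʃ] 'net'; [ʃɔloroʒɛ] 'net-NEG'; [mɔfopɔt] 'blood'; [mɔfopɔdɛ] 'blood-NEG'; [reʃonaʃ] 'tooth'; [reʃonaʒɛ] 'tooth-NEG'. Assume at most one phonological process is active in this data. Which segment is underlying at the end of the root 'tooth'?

The stem for 'tooth' ends in [ʃ] in [reʃonaʃ] but [ʒ] in [reʃonaʒɛ].
The stem 'fire' ([xuresiʃ], [xuresiʃɛ]) shows [ʃ] unchanged in both environments, so [ʃ] cannot be basic with [ʒ] derived before the NEG suffix.
So /ʒ/ is underlying, and a rule of word-final obstruent devoicing — voiced obstruents become voiceless word-finally — gives [ʃ].

/ʒ/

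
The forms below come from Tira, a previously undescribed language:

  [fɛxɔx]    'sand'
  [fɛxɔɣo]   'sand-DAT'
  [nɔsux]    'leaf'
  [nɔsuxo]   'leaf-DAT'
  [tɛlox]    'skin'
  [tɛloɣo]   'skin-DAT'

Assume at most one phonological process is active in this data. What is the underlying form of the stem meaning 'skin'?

/tɛloɣ/

'skin' shows [x] ~ [ɣ] at the end of the stem ([tɛlox] vs [tɛloɣo]).
If /x/ were underlying and a rule turned it into [ɣ] before the DAT suffix, 'leaf' would also alternate; but it has [x] in both [nɔsux] and [nɔsuxo].
The alternation reflects word-final obstruent devoicing: voiced obstruents become voiceless word-finally. /ɣ/ is underlying.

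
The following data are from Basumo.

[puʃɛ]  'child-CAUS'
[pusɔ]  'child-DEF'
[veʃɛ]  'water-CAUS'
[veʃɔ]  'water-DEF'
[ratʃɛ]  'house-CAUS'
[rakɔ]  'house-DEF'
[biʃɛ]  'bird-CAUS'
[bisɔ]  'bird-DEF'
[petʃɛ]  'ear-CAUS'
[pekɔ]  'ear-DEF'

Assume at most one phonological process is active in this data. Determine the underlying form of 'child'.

/pus/

In [puʃɛ] and [pusɔ] the final segment of 'child' alternates: [ʃ] ~ [s].
Compare 'water', with invariant [ʃ] in [veʃɛ] and [veʃɔ]: an analysis with underlying /ʃ/ and a rule producing [s] before the DEF suffix would wrongly predict alternation here too.
Therefore /s/ is basic and [ʃ] is derived by palatalization before a front vowel (/k/ and /s/ become palato-alveolar [tʃ] and [ʃ] before a front vowel).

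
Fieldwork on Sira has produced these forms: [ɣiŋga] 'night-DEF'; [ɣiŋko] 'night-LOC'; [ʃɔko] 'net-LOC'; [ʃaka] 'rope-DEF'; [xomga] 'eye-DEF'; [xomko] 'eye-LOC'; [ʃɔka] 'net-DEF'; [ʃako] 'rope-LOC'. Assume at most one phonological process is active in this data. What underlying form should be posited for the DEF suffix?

The DEF suffix surfaces as [-ga] and [-ka], depending on the final segment of the stem.
The LOC suffix, which begins with [k], is invariant after every stem; so [k] is not altered by any rule here.
So the underlying form is /-ga/, and voiced stops become voiceless after a vowel.

/-ga/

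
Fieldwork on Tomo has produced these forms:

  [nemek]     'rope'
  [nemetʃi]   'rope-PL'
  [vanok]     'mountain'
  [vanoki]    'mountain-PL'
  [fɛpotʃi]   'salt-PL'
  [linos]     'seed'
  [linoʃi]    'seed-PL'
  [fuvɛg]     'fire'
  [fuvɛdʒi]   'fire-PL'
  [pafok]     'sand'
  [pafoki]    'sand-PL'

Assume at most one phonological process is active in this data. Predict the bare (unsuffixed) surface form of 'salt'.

The stem for 'rope' ends in [k] in [nemek] but [tʃ] in [nemetʃi].
If /k/ were underlying and a rule turned it into [tʃ] before the PL suffix, 'mountain' would also alternate; but it has [k] in both [vanok] and [vanoki].
The alternation reflects depalatalization: palato-alveolar /tʃ/, /dʒ/ and /ʃ/ become [k], [g] and [s] when no front vowel follows. /tʃ/ is underlying.
The one attested form of 'salt', [fɛpotʃi], shows underlying /fɛpotʃ/. Applying the same rule when no front vowel follows gives [fɛpok].

[fɛpok]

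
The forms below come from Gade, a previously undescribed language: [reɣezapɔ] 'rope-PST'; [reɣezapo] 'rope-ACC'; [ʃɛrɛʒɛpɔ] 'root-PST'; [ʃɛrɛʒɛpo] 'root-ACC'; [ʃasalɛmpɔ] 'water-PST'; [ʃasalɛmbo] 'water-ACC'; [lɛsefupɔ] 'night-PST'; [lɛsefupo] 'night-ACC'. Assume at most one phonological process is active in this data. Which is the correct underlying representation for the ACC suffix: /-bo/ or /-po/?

/-bo/

The ACC suffix surfaces as [-bo] and [-po], depending on the final segment of the stem.
By contrast the PST suffix keeps its initial [p] throughout — that segment must be underlying.
So the underlying form is /-bo/, and voiced stops become voiceless after a vowel.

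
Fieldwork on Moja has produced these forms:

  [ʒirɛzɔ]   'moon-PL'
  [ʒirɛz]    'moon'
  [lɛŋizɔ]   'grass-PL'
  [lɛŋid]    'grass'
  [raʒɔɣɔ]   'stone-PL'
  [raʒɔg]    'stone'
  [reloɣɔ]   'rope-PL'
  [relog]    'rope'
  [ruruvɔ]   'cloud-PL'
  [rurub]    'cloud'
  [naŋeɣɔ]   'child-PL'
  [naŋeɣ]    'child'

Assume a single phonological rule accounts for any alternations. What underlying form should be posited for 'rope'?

/relog/

The root 'rope' surfaces as [reloɣɔ] and [relog], with a stem-final [ɣ] ~ [g] alternation.
Compare 'child', with invariant [ɣ] in [naŋeɣɔ] and [naŋeɣ]: an analysis with underlying /ɣ/ and a rule producing [g] in isolation would wrongly predict alternation here too.
Therefore /g/ is basic and [ɣ] is derived by intervocalic spirantization (voiced stops become fricatives between vowels).
Hence 'rope' is /relog/ underlyingly.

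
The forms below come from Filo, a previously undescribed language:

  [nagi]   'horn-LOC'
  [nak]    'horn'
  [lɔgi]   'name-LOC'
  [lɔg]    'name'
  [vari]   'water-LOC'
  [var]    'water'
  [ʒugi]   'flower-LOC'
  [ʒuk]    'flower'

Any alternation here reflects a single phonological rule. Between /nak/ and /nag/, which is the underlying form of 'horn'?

/nak/

The root 'horn' surfaces as [nagi] and [nak], with a stem-final [g] ~ [k] alternation.
The stem 'name' ([lɔgi], [lɔg]) shows [g] unchanged in both environments, so [g] cannot be basic with [k] derived in isolation.
The underlying segment must be /k/; voiceless stops become voiced between vowels, yielding [g] there.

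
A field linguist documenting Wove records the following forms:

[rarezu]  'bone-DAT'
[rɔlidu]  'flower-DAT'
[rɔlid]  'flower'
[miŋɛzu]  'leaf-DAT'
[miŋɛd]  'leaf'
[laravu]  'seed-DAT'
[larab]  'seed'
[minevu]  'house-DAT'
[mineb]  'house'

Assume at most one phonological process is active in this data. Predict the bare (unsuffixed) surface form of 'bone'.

[rared]

In [miŋɛzu] and [miŋɛd] the final segment of 'leaf' alternates: [z] ~ [d].
If /d/ were underlying and a rule turned it into [z] before the DAT suffix, 'flower' would also alternate; but it has [d] in both [rɔlidu] and [rɔlid].
The alternation reflects word-final hardening: voiced fricatives become stops word-finally. /z/ is underlying.
The one attested form of 'bone', [rarezu], shows underlying /rarez/. Applying the same rule word-finally gives [rared].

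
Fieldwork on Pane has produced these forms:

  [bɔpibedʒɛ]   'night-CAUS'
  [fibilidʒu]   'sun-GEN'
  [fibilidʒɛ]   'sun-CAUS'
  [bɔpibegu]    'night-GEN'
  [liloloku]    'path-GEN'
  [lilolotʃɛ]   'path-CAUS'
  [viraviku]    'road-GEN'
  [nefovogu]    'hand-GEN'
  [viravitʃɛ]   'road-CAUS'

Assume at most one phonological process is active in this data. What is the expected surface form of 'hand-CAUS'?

'night' shows [dʒ] ~ [g] at the end of the stem ([bɔpibedʒɛ] vs [bɔpibegu]).
Compare 'sun', with invariant [dʒ] in [fibilidʒɛ] and [fibilidʒu]: an analysis with underlying /dʒ/ and a rule producing [g] before the GEN suffix would wrongly predict alternation here too.
Therefore /g/ is basic and [dʒ] is derived by palatalization before a front vowel (/k/ and /g/ become palato-alveolar [tʃ] and [dʒ] before a front vowel).
From [nefovogu] the stem 'hand' is /nefovog/; before a front vowel this yields [nefovodʒɛ].

[nefovodʒɛ]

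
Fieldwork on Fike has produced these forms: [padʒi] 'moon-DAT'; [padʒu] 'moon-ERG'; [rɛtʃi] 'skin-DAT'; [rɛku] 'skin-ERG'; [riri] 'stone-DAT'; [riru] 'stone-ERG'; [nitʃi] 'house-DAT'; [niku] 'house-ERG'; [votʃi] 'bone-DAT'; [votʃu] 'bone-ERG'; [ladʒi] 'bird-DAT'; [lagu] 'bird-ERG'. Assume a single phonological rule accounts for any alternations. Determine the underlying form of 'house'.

The root 'house' surfaces as [nitʃi] and [niku], with a stem-final [tʃ] ~ [k] alternation.
Compare 'bone', with invariant [tʃ] in [votʃi] and [votʃu]: an analysis with underlying /tʃ/ and a rule producing [k] before the ERG suffix would wrongly predict alternation here too.
The alternation reflects palatalization before a front vowel: /k/ and /g/ become palato-alveolar [tʃ] and [dʒ] before a front vowel. /k/ is underlying.

/nik/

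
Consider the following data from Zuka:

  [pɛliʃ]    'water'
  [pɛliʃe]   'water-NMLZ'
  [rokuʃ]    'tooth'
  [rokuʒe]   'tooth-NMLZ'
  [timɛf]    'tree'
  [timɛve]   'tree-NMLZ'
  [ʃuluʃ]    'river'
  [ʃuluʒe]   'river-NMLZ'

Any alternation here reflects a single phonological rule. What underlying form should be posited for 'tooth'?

/rokuʒ/

In [rokuʃ] and [rokuʒe] the final segment of 'tooth' alternates: [ʃ] ~ [ʒ].
Compare 'water', with invariant [ʃ] in [pɛliʃ] and [pɛliʃe]: an analysis with underlying /ʃ/ and a rule producing [ʒ] before the NMLZ suffix would wrongly predict alternation here too.
The alternation reflects word-final obstruent devoicing: voiced obstruents become voiceless word-finally. /ʒ/ is underlying.
So 'tooth' = /rokuʒ/.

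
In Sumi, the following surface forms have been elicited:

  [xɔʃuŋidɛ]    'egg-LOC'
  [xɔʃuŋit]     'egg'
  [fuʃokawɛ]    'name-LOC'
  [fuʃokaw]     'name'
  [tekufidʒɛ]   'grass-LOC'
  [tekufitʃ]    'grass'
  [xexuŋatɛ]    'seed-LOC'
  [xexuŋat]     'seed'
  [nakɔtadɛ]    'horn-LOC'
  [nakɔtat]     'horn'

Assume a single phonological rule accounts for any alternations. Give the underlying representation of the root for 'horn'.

In [nakɔtadɛ] and [nakɔtat] the final segment of 'horn' alternates: [d] ~ [t].
But 'seed' keeps [t] in both environments ([xexuŋatɛ], [xexuŋat]), so there is no rule changing /t/ to [d] before the LOC suffix.
Therefore /d/ is basic and [t] is derived by word-final obstruent devoicing (voiced obstruents become voiceless word-finally).

/nakɔtad/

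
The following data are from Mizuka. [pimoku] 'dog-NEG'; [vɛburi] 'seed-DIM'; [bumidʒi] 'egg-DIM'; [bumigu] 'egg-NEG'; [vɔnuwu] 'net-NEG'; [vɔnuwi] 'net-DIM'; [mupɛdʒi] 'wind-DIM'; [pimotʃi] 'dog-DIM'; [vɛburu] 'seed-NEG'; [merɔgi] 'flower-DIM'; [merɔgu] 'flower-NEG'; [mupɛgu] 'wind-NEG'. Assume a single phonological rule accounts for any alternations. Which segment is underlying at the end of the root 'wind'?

'wind' shows [g] ~ [dʒ] at the end of the stem ([mupɛgu] vs [mupɛdʒi]).
But 'flower' keeps [g] in both environments ([merɔgu], [merɔgi]), so there is no rule changing /g/ to [dʒ] before the DIM suffix.
The alternation reflects depalatalization: palato-alveolar /tʃ/ and /dʒ/ become [k] and [g] when no front vowel follows. /dʒ/ is underlying.

/dʒ/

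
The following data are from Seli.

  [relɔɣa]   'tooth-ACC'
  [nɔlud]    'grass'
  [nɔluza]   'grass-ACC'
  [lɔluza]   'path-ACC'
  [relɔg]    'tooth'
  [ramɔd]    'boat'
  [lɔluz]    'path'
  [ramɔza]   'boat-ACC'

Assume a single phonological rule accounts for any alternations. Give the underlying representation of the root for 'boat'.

The root 'boat' surfaces as [ramɔza] and [ramɔd], with a stem-final [z] ~ [d] alternation.
If /z/ were underlying and a rule turned it into [d] in isolation, 'path' would also alternate; but it has [z] in both [lɔluza] and [lɔluz].
So /d/ is underlying, and a rule of intervocalic spirantization — voiced stops become fricatives between vowels — gives [z].

/ramɔd/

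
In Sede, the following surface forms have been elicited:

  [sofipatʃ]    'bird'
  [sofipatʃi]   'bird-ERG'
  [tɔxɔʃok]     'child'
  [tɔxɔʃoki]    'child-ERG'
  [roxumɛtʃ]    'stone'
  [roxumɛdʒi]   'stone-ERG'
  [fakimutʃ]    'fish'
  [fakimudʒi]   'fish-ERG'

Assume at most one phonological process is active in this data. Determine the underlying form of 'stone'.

/roxumɛdʒ/

The stem for 'stone' ends in [tʃ] in [roxumɛtʃ] but [dʒ] in [roxumɛdʒi].
Compare 'bird', with invariant [tʃ] in [sofipatʃ] and [sofipatʃi]: an analysis with underlying /tʃ/ and a rule producing [dʒ] before the ERG suffix would wrongly predict alternation here too.
The alternation reflects word-final obstruent devoicing: voiced obstruents become voiceless word-finally. /dʒ/ is underlying.
The underlying form of 'stone' is therefore /roxumɛdʒ/.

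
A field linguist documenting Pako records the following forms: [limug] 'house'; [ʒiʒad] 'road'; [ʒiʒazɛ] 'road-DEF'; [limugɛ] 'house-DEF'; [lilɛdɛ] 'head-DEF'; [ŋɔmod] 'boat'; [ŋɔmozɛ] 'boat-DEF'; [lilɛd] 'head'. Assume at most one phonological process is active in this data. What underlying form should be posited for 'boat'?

'boat' shows [z] ~ [d] at the end of the stem ([ŋɔmozɛ] vs [ŋɔmod]).
Compare 'head', with invariant [d] in [lilɛdɛ] and [lilɛd]: an analysis with underlying /d/ and a rule producing [z] before the DEF suffix would wrongly predict alternation here too.
So /z/ is underlying, and a rule of word-final hardening — voiced fricatives become stops word-finally — gives [d].

/ŋɔmoz/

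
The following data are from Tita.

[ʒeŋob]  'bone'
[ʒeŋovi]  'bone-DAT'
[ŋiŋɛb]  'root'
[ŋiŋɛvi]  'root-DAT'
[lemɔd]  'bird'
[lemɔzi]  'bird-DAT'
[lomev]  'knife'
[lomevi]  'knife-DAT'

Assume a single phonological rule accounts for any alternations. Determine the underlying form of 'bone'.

The root 'bone' surfaces as [ʒeŋob] and [ʒeŋovi], with a stem-final [b] ~ [v] alternation.
Compare 'knife', with invariant [v] in [lomev] and [lomevi]: an analysis with underlying /v/ and a rule producing [b] in isolation would wrongly predict alternation here too.
The alternation reflects intervocalic spirantization: voiced stops become fricatives between vowels. /b/ is underlying.

/ʒeŋob/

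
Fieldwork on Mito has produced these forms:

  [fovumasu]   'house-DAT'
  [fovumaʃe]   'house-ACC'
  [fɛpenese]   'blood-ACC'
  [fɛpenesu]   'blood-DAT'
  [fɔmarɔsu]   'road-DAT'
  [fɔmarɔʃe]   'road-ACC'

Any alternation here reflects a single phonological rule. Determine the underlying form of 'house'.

/fovumaʃ/

The root 'house' surfaces as [fovumaʃe] and [fovumasu], with a stem-final [ʃ] ~ [s] alternation.
Compare 'blood', with invariant [s] in [fɛpenese] and [fɛpenesu]: an analysis with underlying /s/ and a rule producing [ʃ] before the ACC suffix would wrongly predict alternation here too.
The alternation reflects depalatalization: palato-alveolar /ʃ/ becomes [s] when no front vowel follows. /ʃ/ is underlying.
The underlying form of 'house' is therefore /fovumaʃ/.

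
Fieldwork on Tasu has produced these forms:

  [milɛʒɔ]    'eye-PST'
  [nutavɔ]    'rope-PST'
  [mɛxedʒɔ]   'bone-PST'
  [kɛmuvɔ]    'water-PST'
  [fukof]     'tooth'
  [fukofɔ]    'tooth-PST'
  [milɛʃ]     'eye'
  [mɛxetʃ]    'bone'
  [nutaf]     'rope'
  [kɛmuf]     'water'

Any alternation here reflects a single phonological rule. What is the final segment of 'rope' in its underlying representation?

In [nutaf] and [nutavɔ] the final segment of 'rope' alternates: [f] ~ [v].
If /f/ were underlying and a rule turned it into [v] before the PST suffix, 'tooth' would also alternate; but it has [f] in both [fukof] and [fukofɔ].
Therefore /v/ is basic and [f] is derived by word-final obstruent devoicing (voiced obstruents become voiceless word-finally).

/v/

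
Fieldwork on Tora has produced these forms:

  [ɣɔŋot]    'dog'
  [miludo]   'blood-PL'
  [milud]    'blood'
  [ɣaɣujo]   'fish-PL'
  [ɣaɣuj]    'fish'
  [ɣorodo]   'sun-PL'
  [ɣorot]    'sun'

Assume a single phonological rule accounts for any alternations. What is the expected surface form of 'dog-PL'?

In [ɣorodo] and [ɣorot] the final segment of 'sun' alternates: [d] ~ [t].
But 'blood' keeps [d] in both environments ([miludo], [milud]), so there is no rule changing /d/ to [t] in isolation.
Therefore /t/ is basic and [d] is derived by intervocalic voicing (voiceless stops become voiced between vowels).
From [ɣɔŋot] the stem 'dog' is /ɣɔŋot/; between vowels this yields [ɣɔŋodo].

[ɣɔŋodo]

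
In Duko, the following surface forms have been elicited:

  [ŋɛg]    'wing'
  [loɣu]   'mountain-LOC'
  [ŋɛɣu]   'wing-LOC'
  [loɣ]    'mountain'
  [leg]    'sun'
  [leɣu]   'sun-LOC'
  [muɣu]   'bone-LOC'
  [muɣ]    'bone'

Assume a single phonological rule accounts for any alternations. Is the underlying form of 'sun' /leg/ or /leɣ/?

'sun' shows [ɣ] ~ [g] at the end of the stem ([leɣu] vs [leg]).
If /ɣ/ were underlying and a rule turned it into [g] in isolation, 'mountain' would also alternate; but it has [ɣ] in both [loɣu] and [loɣ].
The alternation reflects intervocalic spirantization: voiced stops become fricatives between vowels. /g/ is underlying.

/leg/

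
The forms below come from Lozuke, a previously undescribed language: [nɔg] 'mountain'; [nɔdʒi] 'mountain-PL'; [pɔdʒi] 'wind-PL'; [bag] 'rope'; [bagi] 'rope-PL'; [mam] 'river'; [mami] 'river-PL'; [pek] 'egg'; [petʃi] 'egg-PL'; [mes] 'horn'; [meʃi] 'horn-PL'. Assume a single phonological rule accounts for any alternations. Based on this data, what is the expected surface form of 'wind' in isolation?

The root 'mountain' surfaces as [nɔg] and [nɔdʒi], with a stem-final [g] ~ [dʒ] alternation.
If /g/ were underlying and a rule turned it into [dʒ] before the PL suffix, 'rope' would also alternate; but it has [g] in both [bag] and [bagi].
The alternation reflects depalatalization: palato-alveolar /tʃ/, /dʒ/ and /ʃ/ become [k], [g] and [s] when no front vowel follows. /dʒ/ is underlying.
The one attested form of 'wind', [pɔdʒi], shows underlying /pɔdʒ/. Applying the same rule when no front vowel follows gives [pɔg].

[pɔg]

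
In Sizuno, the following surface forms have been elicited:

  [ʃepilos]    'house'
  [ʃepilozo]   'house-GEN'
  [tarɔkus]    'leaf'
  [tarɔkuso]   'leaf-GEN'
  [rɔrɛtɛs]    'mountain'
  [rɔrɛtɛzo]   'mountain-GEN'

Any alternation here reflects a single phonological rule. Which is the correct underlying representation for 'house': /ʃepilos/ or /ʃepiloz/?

The root 'house' surfaces as [ʃepilos] and [ʃepilozo], with a stem-final [s] ~ [z] alternation.
The stem 'leaf' ([tarɔkus], [tarɔkuso]) shows [s] unchanged in both environments, so [s] cannot be basic with [z] derived before the GEN suffix.
The underlying segment must be /z/; voiced obstruents become voiceless word-finally, yielding [s] there.

/ʃepiloz/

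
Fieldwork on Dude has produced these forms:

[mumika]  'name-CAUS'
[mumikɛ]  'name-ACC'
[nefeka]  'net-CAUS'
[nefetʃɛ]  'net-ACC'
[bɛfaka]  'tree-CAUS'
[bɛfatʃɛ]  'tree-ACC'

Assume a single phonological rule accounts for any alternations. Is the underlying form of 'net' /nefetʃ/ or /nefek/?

'net' shows [k] ~ [tʃ] at the end of the stem ([nefeka] vs [nefetʃɛ]).
If /k/ were underlying and a rule turned it into [tʃ] before the ACC suffix, 'name' would also alternate; but it has [k] in both [mumika] and [mumikɛ].
The underlying segment must be /tʃ/; palato-alveolar /tʃ/ becomes [k] when no front vowel follows, yielding [k] there.

/nefetʃ/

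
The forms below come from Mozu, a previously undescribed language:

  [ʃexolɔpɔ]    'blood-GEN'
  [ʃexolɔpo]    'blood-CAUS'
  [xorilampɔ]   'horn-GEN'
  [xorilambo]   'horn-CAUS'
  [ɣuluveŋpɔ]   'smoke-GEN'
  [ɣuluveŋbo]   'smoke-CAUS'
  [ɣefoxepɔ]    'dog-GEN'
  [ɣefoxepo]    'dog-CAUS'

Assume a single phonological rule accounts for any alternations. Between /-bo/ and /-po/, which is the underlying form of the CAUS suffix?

/-bo/

The CAUS morpheme has two allomorphs, [-bo] and [-po].
The GEN suffix, which begins with [p], is invariant after every stem; so [p] is not altered by any rule here.
The CAUS suffix is therefore /-bo/ underlyingly, with post-vocalic devoicing: voiced stops become voiceless after a vowel.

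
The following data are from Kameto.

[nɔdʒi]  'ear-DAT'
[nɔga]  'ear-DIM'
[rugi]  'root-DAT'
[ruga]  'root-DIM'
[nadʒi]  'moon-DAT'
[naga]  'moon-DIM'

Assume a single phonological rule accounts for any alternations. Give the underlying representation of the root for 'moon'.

The stem for 'moon' ends in [dʒ] in [nadʒi] but [g] in [naga].
If /g/ were underlying and a rule turned it into [dʒ] before the DAT suffix, 'root' would also alternate; but it has [g] in both [rugi] and [ruga].
The alternation reflects depalatalization: palato-alveolar /dʒ/ becomes [g] when no front vowel follows. /dʒ/ is underlying.
Hence 'moon' is /nadʒ/ underlyingly.

/nadʒ/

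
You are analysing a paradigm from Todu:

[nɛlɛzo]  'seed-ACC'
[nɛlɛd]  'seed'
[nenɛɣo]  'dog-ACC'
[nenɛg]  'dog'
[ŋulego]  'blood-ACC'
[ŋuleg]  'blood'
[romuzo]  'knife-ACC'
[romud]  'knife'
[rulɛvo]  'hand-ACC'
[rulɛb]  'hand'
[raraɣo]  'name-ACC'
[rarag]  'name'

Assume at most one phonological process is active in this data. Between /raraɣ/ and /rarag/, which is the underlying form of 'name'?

The stem for 'name' ends in [ɣ] in [raraɣo] but [g] in [rarag].
If /g/ were underlying and a rule turned it into [ɣ] before the ACC suffix, 'blood' would also alternate; but it has [g] in both [ŋulego] and [ŋuleg].
So /ɣ/ is underlying, and a rule of word-final hardening — voiced fricatives become stops word-finally — gives [g].

/raraɣ/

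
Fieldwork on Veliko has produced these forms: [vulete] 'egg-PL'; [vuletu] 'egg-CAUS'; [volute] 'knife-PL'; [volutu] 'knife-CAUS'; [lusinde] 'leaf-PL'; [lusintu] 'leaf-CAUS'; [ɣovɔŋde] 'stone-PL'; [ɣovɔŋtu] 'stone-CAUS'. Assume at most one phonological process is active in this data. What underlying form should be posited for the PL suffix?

The PL suffix surfaces as [-de] and [-te], depending on the final segment of the stem.
By contrast the CAUS suffix keeps its initial [t] throughout — that segment must be underlying.
So the underlying form is /-de/, and voiced stops become voiceless after a vowel.

/-de/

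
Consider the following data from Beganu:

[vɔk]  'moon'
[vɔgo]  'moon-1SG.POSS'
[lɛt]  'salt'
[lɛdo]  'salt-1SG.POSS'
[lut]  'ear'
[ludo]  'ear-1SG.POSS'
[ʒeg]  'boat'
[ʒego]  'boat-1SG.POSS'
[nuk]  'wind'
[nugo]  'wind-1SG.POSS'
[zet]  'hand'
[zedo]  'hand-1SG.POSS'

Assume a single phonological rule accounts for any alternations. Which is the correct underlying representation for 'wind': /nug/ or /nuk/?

/nuk/

The root 'wind' surfaces as [nuk] and [nugo], with a stem-final [k] ~ [g] alternation.
Compare 'boat', with invariant [g] in [ʒeg] and [ʒego]: an analysis with underlying /g/ and a rule producing [k] in isolation would wrongly predict alternation here too.
So /k/ is underlying, and a rule of intervocalic voicing — voiceless stops become voiced between vowels — gives [g].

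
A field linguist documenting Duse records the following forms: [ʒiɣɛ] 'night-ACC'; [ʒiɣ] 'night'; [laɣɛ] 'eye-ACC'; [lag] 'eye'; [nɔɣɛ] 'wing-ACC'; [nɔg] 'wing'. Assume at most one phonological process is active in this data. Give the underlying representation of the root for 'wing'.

In [nɔɣɛ] and [nɔg] the final segment of 'wing' alternates: [ɣ] ~ [g].
Compare 'night', with invariant [ɣ] in [ʒiɣɛ] and [ʒiɣ]: an analysis with underlying /ɣ/ and a rule producing [g] in isolation would wrongly predict alternation here too.
The underlying segment must be /g/; voiced stops become fricatives between vowels, yielding [ɣ] there.
Hence 'wing' is /nɔg/ underlyingly.

/nɔg/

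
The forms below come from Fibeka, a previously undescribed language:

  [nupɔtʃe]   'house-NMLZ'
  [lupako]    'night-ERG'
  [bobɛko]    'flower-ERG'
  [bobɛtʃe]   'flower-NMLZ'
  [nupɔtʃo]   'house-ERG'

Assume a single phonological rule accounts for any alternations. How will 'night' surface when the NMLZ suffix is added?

[lupatʃe]

The stem for 'flower' ends in [tʃ] in [bobɛtʃe] but [k] in [bobɛko].
If /tʃ/ were underlying and a rule turned it into [k] before the ERG suffix, 'house' would also alternate; but it has [tʃ] in both [nupɔtʃe] and [nupɔtʃo].
Therefore /k/ is basic and [tʃ] is derived by palatalization before a front vowel (/k/ becomes palato-alveolar [tʃ] before a front vowel).
The one attested form of 'night', [lupako], shows underlying /lupak/. Applying the same rule before a front vowel gives [lupatʃe].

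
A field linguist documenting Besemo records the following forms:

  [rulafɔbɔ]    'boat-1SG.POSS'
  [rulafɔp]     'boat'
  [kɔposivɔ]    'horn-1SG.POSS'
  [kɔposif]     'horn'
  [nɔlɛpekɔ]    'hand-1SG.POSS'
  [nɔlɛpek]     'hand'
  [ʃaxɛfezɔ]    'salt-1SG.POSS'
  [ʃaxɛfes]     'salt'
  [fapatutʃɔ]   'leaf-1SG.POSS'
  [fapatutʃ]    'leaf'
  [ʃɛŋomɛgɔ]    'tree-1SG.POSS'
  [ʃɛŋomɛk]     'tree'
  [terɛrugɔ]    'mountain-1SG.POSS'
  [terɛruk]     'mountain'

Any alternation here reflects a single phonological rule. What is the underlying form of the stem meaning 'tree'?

/ʃɛŋomɛg/

The stem for 'tree' ends in [g] in [ʃɛŋomɛgɔ] but [k] in [ʃɛŋomɛk].
But 'hand' keeps [k] in both environments ([nɔlɛpekɔ], [nɔlɛpek]), so there is no rule changing /k/ to [g] before the 1SG.POSS suffix.
The underlying segment must be /g/; voiced obstruents become voiceless word-finally, yielding [k] there.
The underlying form of 'tree' is therefore /ʃɛŋomɛg/.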